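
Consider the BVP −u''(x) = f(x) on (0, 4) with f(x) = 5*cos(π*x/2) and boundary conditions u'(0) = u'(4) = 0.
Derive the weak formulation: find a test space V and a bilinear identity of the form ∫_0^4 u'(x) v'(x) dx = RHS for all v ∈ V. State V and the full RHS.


V = H^1(0, 4) (no boundary constraint on v; u is determined up to an additive constant); weak form: ∫_0^4 u'v' dx = ∫_0^4 (5*cos(π*x/2)) v dx for all v ∈ V.

Multiply both sides by a test function v and integrate from 0 to 4:
  ∫_0^4 −u''(x) v(x) dx = ∫_0^4 f(x) v(x) dx.
Integrate the LHS by parts once:
  ∫_0^4 −u'' v dx = −[u'(x) v(x)]_0^4 + ∫_0^4 u'(x) v'(x) dx.
Thus ∫_0^4 u'(x) v'(x) dx = ∫_0^4 f(x) v(x) dx + [u'(x) v(x)]_0^4.
Choose V so that boundary terms are either known or forced to vanish.
u has homogeneous Neumann: u'(0) = u'(4) = 0. So [u' v]_0^4 = 0·v(4) − 0·v(0) = 0 for any v; take V = H^1(0, 4).
Weak formulation: find u (satisfying any essential BC) such that ∫_0^4 u'(x) v'(x) dx = ∫_0^4 f v dx for all v ∈ V (homogeneous Neumann, so boundary terms vanish).
Substituting f(x) = 5*cos(π*x/2), the right-hand side is ∫_0^4 (5*cos(π*x/2)) v dx.
Compatibility check (pure Neumann): taking v ≡ 1 ∈ V gives 0 = ∫_0^4 f dx + (0) − (0), i.e. ∫_0^4 f dx must equal u'(0) − u'(4) = 0. Indeed ∫_0^4 (5*cos(π*x/2)) dx = 0, so the data are compatible. The solution is then unique only up to an additive constant (fix it e.g. by requiring ∫_0^4 u dx = 0).


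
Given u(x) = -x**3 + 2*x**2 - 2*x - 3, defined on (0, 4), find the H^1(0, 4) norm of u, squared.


||u||_{H^1}^2 = 65596/35

The H^1 norm (squared) on an interval (0, L) is
  ||u||_{H^1}^2 = ∫_0^L u(x)^2 dx + ∫_0^L u'(x)^2 dx.
Compute u'(x) = -3*x**2 + 4*x - 2.
Then u(x)^2 = x**6 - 4*x**5 + 8*x**4 - 2*x**3 - 8*x**2 + 12*x + 9 and u'(x)^2 = 9*x**4 - 24*x**3 + 28*x**2 - 16*x + 4.
Integrate each monomial from 0 to 4 using ∫_0^4 c·x^n dx = c·4^(n+1)/(n+1):
  ∫_0^4 u(x)^2 dx = ∫_0^4 (x^6 - 4*x^5 + 8*x^4 - 2*x^3 - 8*x^2 + 12*x + 9) dx. Term by term:
    ∫_0^4 x^6 dx = 16384/7;  ∫_0^4 -4*x^5 dx = -8192/3;  ∫_0^4 8*x^4 dx = 8192/5;
    ∫_0^4 -2*x^3 dx = -128;  ∫_0^4 -8*x^2 dx = -512/3;  ∫_0^4 12*x dx = 96;
    ∫_0^4 9 dx = 36.
  Sum: 16384/7 − 8192/3 + 8192/5 − 128 − 512/3 + 96 + 36 = 113572/105.
  ∫_0^4 u'(x)^2 dx = ∫_0^4 (9*x^4 - 24*x^3 + 28*x^2 - 16*x + 4) dx. Term by term:
    ∫_0^4 9*x^4 dx = 9216/5;  ∫_0^4 -24*x^3 dx = -1536;  ∫_0^4 28*x^2 dx = 1792/3;
    ∫_0^4 -16*x dx = -128;  ∫_0^4 4 dx = 16.
  Sum: 9216/5 − 1536 + 1792/3 − 128 + 16 = 11888/15.
Adding: ||u||_{H^1}^2 = 113572/105 + 11888/15 = 65596/35.


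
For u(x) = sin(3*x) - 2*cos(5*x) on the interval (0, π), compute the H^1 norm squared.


||u||_{H^1(0,π)}^2 = 57*π

u'(x) = 10*sin(5*x) + 3*cos(3*x).
Expand u² and (u')² and integrate term by term on (0, π), using: for integers n ≥ 1, ∫_0^π sin²(nx) dx = ∫_0^π cos²(nx) dx = π/2; for n ≠ n', ∫_0^π sin(nx)sin(n'x) dx = ∫_0^π cos(nx)cos(n'x) dx = 0; and by product-to-sum, ∫_0^π sin(nx)cos(n'x) dx = ½∫_0^π [sin((n+n')x) + sin((n−n')x)] dx, which is 0 when n+n' is even and 2n/(n²−n'²) when n+n' is odd (it need not vanish on (0, π)).
  u² squared terms: (-2)²·∫cos(5x)² dx = 4·π/2 = 2*π;  (1)²·∫sin(3x)² dx = 1·π/2 = π/2.
  u² cross terms: 2·(-2)·(1)·∫cos(5x)·sin(3x) dx = -4·(0) = 0.
  So ∫_0^π u² dx = 2*π + π/2 + 0 = 5*π/2.
  (u')² squared terms: (3)²·∫cos(3x)² dx = 9·π/2 = 9*π/2;  (10)²·∫sin(5x)² dx = 100·π/2 = 50*π.
  (u')² cross terms: 2·(3)·(10)·∫cos(3x)·sin(5x) dx = 60·(0) = 0.
  So ∫_0^π (u')² dx = 9*π/2 + 50*π + 0 = 109*π/2.
||u||_{H^1}^2 = (5*π/2) + (109*π/2) = 57*π.


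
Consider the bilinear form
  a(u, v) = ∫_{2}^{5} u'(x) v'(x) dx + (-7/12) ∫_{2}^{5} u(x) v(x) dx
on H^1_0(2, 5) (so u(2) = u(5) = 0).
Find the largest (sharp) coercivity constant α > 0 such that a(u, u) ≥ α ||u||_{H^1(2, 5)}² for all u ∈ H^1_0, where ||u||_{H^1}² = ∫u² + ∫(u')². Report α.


α = (-21/4 + π^2)/(9 + π^2)

Coercivity of a(·,·) on H^1_0(2, 5) means a(u, u) ≥ α ||u||_{H^1}² for every u ∈ H^1_0.
The interval has length L = 3, and Poincaré/coercivity depend only on L. Here a(u, u) = ∫(u')² + (-7/12)·∫u².
Here c = -7/12 < 0 with |c| < (π/L)² = π^2/9, so coercivity still holds. The condition a(u,u) ≥ α||u||_{H^1}² reads (1−α)∫(u')² ≥ (α−c)∫u². Any admissible α is ≤ 1 (rapidly oscillating u have ∫u²/∫(u')² → 0), and α = 1 would force 0 ≥ (1−c)∫u², impossible since c < 1; so 1−α > 0. By the sharp Poincaré inequality on H^1_0 of an interval of length L, ∫(u')² ≥ (π/L)²∫u² with equality for the first sine mode sin(π(x−x₀)/L) (x₀ the left endpoint), so the inequality holds for all u iff (1−α)(π/L)² ≥ α − c, i.e. α ≤ ((π/L)² + c)/((π/L)² + 1) = (1 + c(L/π)²)/(1 + (L/π)²). (Direct route, valid since c ≤ 0: Poincaré gives c∫u² ≥ c(L/π)²∫(u')², so a(u,u) ≥ (1 + c(L/π)²)∫(u')², while ||u||_{H^1}² ≤ (1 + (L/π)²)∫(u')²; dividing yields the same α.) With (π/L)² = π^2/9 and c = -7/12, the largest admissible constant is α = ((π/L)² + c)/((π/L)² + 1).
Simplifying, α = (-21/4 + π^2)/(9 + π^2).


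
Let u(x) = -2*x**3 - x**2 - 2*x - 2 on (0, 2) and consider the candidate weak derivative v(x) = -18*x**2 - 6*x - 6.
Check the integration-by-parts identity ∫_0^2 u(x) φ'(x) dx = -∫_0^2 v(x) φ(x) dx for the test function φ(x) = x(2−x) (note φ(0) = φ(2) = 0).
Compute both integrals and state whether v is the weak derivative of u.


LHS = 224/15, RHS = 224/5. No, v is not the weak derivative of u.

u(x) = -2*x**3 - x**2 - 2*x - 2, classical derivative u'(x) = -6*x**2 - 2*x - 2.
φ(x) = x(2−x), so φ'(x) = 2 - 2*x.
Note φ(0) = φ(2) = 0, so the boundary term u·φ vanishes.
LHS = ∫_0^2 u(x) φ'(x) dx = ∫_0^2 (4*x^4 - 2*x^3 + 2*x^2 - 4) dx. Term by term:
  ∫_0^2 4*x^4 dx = 128/5;  ∫_0^2 -2*x^3 dx = -8;  ∫_0^2 2*x^2 dx = 16/3;
  ∫_0^2 -4 dx = -8.
Sum: 128/5 − 8 + 16/3 − 8 = 224/15.
So LHS = 224/15.
∫_0^2 v(x) φ(x) dx = ∫_0^2 (18*x^4 - 30*x^3 - 6*x^2 - 12*x) dx. Term by term:
  ∫_0^2 18*x^4 dx = 576/5;  ∫_0^2 -30*x^3 dx = -120;  ∫_0^2 -6*x^2 dx = -16;
  ∫_0^2 -12*x dx = -24.
Sum: 576/5 − 120 − 16 − 24 = -224/5.
So RHS = -∫_0^2 v(x) φ(x) dx = 224/5.
LHS − RHS = -448/15 ≠ 0, so the identity fails.
(For a valid weak derivative the identity must hold for EVERY test function, in particular this one. The failure shows v is NOT the weak derivative of u.)
Correct weak derivative would be u'(x) = -6*x**2 - 2*x - 2.


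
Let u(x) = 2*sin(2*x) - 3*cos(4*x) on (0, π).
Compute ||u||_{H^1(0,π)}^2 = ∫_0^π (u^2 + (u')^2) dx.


||u||_{H^1(0,π)}^2 = 173*π/2

u'(x) = 12*sin(4*x) + 4*cos(2*x).
Expand u² and (u')² and integrate term by term on (0, π), using: for integers n ≥ 1, ∫_0^π sin²(nx) dx = ∫_0^π cos²(nx) dx = π/2; for n ≠ n', ∫_0^π sin(nx)sin(n'x) dx = ∫_0^π cos(nx)cos(n'x) dx = 0; and by product-to-sum, ∫_0^π sin(nx)cos(n'x) dx = ½∫_0^π [sin((n+n')x) + sin((n−n')x)] dx, which is 0 when n+n' is even and 2n/(n²−n'²) when n+n' is odd (it need not vanish on (0, π)).
  u² squared terms: (-3)²·∫cos(4x)² dx = 9·π/2 = 9*π/2;  (2)²·∫sin(2x)² dx = 4·π/2 = 2*π.
  u² cross terms: 2·(-3)·(2)·∫cos(4x)·sin(2x) dx = -12·(0) = 0.
  So ∫_0^π u² dx = 9*π/2 + 2*π + 0 = 13*π/2.
  (u')² squared terms: (4)²·∫cos(2x)² dx = 16·π/2 = 8*π;  (12)²·∫sin(4x)² dx = 144·π/2 = 72*π.
  (u')² cross terms: 2·(4)·(12)·∫cos(2x)·sin(4x) dx = 96·(0) = 0.
  So ∫_0^π (u')² dx = 8*π + 72*π + 0 = 80*π.
||u||_{H^1}^2 = (13*π/2) + (80*π) = 173*π/2.


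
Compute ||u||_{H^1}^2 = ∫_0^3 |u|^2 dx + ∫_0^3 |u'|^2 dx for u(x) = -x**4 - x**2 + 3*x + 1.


||u||_{H^1}^2 = 102273/14

The H^1 norm (squared) on an interval (0, L) is
  ||u||_{H^1}^2 = ∫_0^L u(x)^2 dx + ∫_0^L u'(x)^2 dx.
Compute u'(x) = -4*x**3 - 2*x + 3.
Then u(x)^2 = x**8 + 2*x**6 - 6*x**5 - x**4 - 6*x**3 + 7*x**2 + 6*x + 1 and u'(x)^2 = 16*x**6 + 16*x**4 - 24*x**3 + 4*x**2 - 12*x + 9.
Integrate each monomial from 0 to 3 using ∫_0^3 c·x^n dx = c·3^(n+1)/(n+1):
  ∫_0^3 u(x)^2 dx = ∫_0^3 (x^8 + 2*x^6 - 6*x^5 - x^4 - 6*x^3 + 7*x^2 + 6*x + 1) dx. Term by term:
    ∫_0^3 x^8 dx = 2187;  ∫_0^3 2*x^6 dx = 4374/7;  ∫_0^3 -6*x^5 dx = -729;
    ∫_0^3 -x^4 dx = -243/5;  ∫_0^3 -6*x^3 dx = -243/2;  ∫_0^3 7*x^2 dx = 63;
    ∫_0^3 6*x dx = 27;  ∫_0^3 1 dx = 3.
  Sum: 2187 + 4374/7 − 729 − 243/5 − 243/2 + 63 + 27 + 3 = 140403/70.
  ∫_0^3 u'(x)^2 dx = ∫_0^3 (16*x^6 + 16*x^4 - 24*x^3 + 4*x^2 - 12*x + 9) dx. Term by term:
    ∫_0^3 16*x^6 dx = 34992/7;  ∫_0^3 16*x^4 dx = 3888/5;  ∫_0^3 -24*x^3 dx = -486;
    ∫_0^3 4*x^2 dx = 36;  ∫_0^3 -12*x dx = -54;  ∫_0^3 9 dx = 27.
  Sum: 34992/7 + 3888/5 − 486 + 36 − 54 + 27 = 185481/35.
Adding: ||u||_{H^1}^2 = 140403/70 + 185481/35 = 102273/14.


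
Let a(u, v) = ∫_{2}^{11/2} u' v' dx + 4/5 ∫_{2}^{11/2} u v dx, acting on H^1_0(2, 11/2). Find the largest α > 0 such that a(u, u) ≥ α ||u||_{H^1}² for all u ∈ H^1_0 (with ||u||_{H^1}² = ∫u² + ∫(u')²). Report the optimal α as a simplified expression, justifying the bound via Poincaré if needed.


α = 4*(49 + 5*π^2)/(5*(4*π^2 + 49))

Coercivity of a(·,·) on H^1_0(2, 11/2) means a(u, u) ≥ α ||u||_{H^1}² for every u ∈ H^1_0.
The interval has length L = 7/2, and Poincaré/coercivity depend only on L. Here a(u, u) = ∫(u')² + (4/5)·∫u².
Here 0 < c = 4/5 < 1. The condition a(u,u) ≥ α||u||_{H^1}² reads (1−α)∫(u')² ≥ (α−c)∫u². Any admissible α is ≤ 1 (rapidly oscillating u have ∫u²/∫(u')² → 0), and α = 1 would force 0 ≥ (1−c)∫u², impossible since c < 1; so 1−α > 0. By the sharp Poincaré inequality on H^1_0 of an interval of length L, ∫(u')² ≥ (π/L)²∫u² with equality for the first sine mode sin(π(x−x₀)/L) (x₀ the left endpoint), so the inequality holds for all u iff (1−α)(π/L)² ≥ α − c, i.e. α ≤ ((π/L)² + c)/((π/L)² + 1) = (1 + c(L/π)²)/(1 + (L/π)²). With (π/L)² = 4*π^2/49 and c = 4/5, the largest admissible constant is α = ((π/L)² + c)/((π/L)² + 1).
Simplifying, α = 4*(49 + 5*π^2)/(5*(4*π^2 + 49)).


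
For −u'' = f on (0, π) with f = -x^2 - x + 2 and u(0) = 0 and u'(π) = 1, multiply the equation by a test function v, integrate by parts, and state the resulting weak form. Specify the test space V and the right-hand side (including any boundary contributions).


V = {v ∈ H^1(0, π) : v(0) = 0} (test functions vanish at x = 0 where u is specified); weak form: ∫_0^π u'v' dx = ∫_0^π (-x^2 - x + 2) v dx + v(π) for all v ∈ V.

Multiply both sides by a test function v and integrate from 0 to π:
  ∫_0^π −u''(x) v(x) dx = ∫_0^π f(x) v(x) dx.
Integrate the LHS by parts once:
  ∫_0^π −u'' v dx = −[u'(x) v(x)]_0^π + ∫_0^π u'(x) v'(x) dx.
Thus ∫_0^π u'(x) v'(x) dx = ∫_0^π f(x) v(x) dx + [u'(x) v(x)]_0^π.
Choose V so that boundary terms are either known or forced to vanish.
Mixed BC: u(0) = 0 (Dirichlet) and u'(π) = 1 (Neumann). Define V = {v ∈ H^1(0, π) : v(0) = 0}. Then [u' v]_0^π = u'(π)·v(π) − u'(0)·0 = v(π).
Weak formulation: find u (satisfying any essential BC) such that ∫_0^π u'(x) v'(x) dx = ∫_0^π f v dx + v(π) for all v ∈ V (Dirichlet at 0 absorbed into V; Neumann datum at x = π contributes the boundary term).
Substituting f(x) = -x^2 - x + 2, the right-hand side is ∫_0^π (-x^2 - x + 2) v dx + v(π).


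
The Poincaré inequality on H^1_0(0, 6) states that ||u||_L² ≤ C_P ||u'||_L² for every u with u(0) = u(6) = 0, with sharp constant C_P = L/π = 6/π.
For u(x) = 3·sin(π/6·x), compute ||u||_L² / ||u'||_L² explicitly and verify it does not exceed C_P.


||u||_L² / ||u'||_L² = 6/π = C_P.

u(x) = 3·sin(π/6·x), so u'(x) = π*cos(π*x/6)/2.
Writing u(x) = A·sin(kπx/L) with A = 3 and k = 1, use ∫_0^L sin²(kπx/L) dx = L/2 and ∫_0^L cos²(kπx/L) dx = L/2.
u² = 9·sin²(π/6·x) and (u')² = π^2/4·cos²(π/6·x), and each of sin², cos² integrates to L/2 = 3 over (0, 6).
∫_0^6 u² dx = 27, so ||u||_L² = 3*sqrt(3).
∫_0^6 (u')² dx = 3*π^2/4, so ||u'||_L² = sqrt(3)*π/2.
Ratio ||u||_L² / ||u'||_L² = 6/π.
Sharp Poincaré constant on H^1_0(0, 6) is C_P = L/π = 6/π, achieved by sin(π/6·x).
This is the k = 1 eigenfunction (up to amplitude), so the ratio equals the sharp Poincaré constant exactly.


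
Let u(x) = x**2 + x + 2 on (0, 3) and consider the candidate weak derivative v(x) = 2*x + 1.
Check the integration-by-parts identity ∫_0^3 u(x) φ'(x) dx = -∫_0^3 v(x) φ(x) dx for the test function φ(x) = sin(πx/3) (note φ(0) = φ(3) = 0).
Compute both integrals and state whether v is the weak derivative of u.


LHS = -24/π, RHS = -24/π. Yes, v = u' weakly.

u(x) = x**2 + x + 2, classical derivative u'(x) = 2*x + 1.
φ(x) = sin(πx/3), so φ'(x) = π*cos(π*x/3)/3.
Note φ(0) = φ(3) = 0, so the boundary term u·φ vanishes.
LHS = ∫_0^3 u(x) φ'(x) dx = ∫_0^3 (π*x^2*cos(π*x/3)/3 + π*x*cos(π*x/3)/3 + 2*π*cos(π*x/3)/3) dx. Term by term:
  ∫_0^3 2*π*cos(π*x/3)/3 dx = 0;  ∫_0^3 π*x*cos(π*x/3)/3 dx = -6/π;  ∫_0^3 π*x^2*cos(π*x/3)/3 dx = -18/π.
Sum: 0 − 6/π − 18/π = -24/π.
So LHS = -24/π.
∫_0^3 v(x) φ(x) dx = ∫_0^3 (2*x*sin(π*x/3) + sin(π*x/3)) dx. Term by term:
  ∫_0^3 2*x*sin(π*x/3) dx = 18/π;  ∫_0^3 sin(π*x/3) dx = 6/π.
Sum: 18/π + 6/π = 24/π.
So RHS = -∫_0^3 v(x) φ(x) dx = -24/π.
LHS = RHS, so the identity holds for this test φ.
Moreover u is smooth here and v(x) = u'(x) = 2*x + 1 pointwise, so the identity holds for every test function. Hence v is the weak derivative of u.


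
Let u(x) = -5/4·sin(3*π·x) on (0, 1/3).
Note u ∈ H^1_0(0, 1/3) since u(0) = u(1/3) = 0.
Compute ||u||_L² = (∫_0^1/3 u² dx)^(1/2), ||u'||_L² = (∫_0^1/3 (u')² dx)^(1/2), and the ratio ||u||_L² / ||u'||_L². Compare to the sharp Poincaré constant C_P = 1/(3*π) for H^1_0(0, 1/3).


||u||_L² / ||u'||_L² = 1/(3*π) = C_P.

u(x) = -5/4·sin(3*π·x), so u'(x) = -15*π*cos(3*π*x)/4.
Writing u(x) = A·sin(kπx/L) with A = -5/4 and k = 1, use ∫_0^L sin²(kπx/L) dx = L/2 and ∫_0^L cos²(kπx/L) dx = L/2.
u² = 25/16·sin²(3*π·x) and (u')² = 225*π^2/16·cos²(3*π·x), and each of sin², cos² integrates to L/2 = 1/6 over (0, 1/3).
∫_0^1/3 u² dx = 25/96, so ||u||_L² = 5*sqrt(6)/24.
∫_0^1/3 (u')² dx = 75*π^2/32, so ||u'||_L² = 5*sqrt(6)*π/8.
Ratio ||u||_L² / ||u'||_L² = 1/(3*π).
Sharp Poincaré constant on H^1_0(0, 1/3) is C_P = L/π = 1/(3*π), achieved by sin(3*π·x).
This is the k = 1 eigenfunction (up to amplitude), so the ratio equals the sharp Poincaré constant exactly.


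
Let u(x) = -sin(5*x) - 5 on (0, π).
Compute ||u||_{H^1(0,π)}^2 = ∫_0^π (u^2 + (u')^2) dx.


||u||_{H^1(0,π)}^2 = 4 + 38*π

u'(x) = -5*cos(5*x).
Expand u² and (u')² and integrate term by term on (0, π), using: for integers n ≥ 1, ∫_0^π sin²(nx) dx = ∫_0^π cos²(nx) dx = π/2; for n ≠ n', ∫_0^π sin(nx)sin(n'x) dx = ∫_0^π cos(nx)cos(n'x) dx = 0; and by product-to-sum, ∫_0^π sin(nx)cos(n'x) dx = ½∫_0^π [sin((n+n')x) + sin((n−n')x)] dx, which is 0 when n+n' is even and 2n/(n²−n'²) when n+n' is odd (it need not vanish on (0, π)). For the constant mode: ∫_0^π 1 dx = π, ∫_0^π cos(nx) dx = 0, ∫_0^π sin(nx) dx = (1−(−1)^n)/n.
  u² squared terms: (-5)²·∫1 dx = 25·π = 25*π;  (-1)²·∫sin(5x)² dx = 1·π/2 = π/2.
  u² cross terms: 2·(-5)·(-1)·∫1·sin(5x) dx = 10·(2/5) = 4.
  So ∫_0^π u² dx = 25*π + π/2 + 4 = 4 + 51*π/2.
  (u')² squared terms: (-5)²·∫cos(5x)² dx = 25·π/2 = 25*π/2.
  So ∫_0^π (u')² dx = 25*π/2.
||u||_{H^1}^2 = (4 + 51*π/2) + (25*π/2) = 4 + 38*π.


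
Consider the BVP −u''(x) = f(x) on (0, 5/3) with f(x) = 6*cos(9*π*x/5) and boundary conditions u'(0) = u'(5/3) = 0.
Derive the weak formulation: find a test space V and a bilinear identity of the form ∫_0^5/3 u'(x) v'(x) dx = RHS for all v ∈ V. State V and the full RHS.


V = H^1(0, 5/3) (no boundary constraint on v; u is determined up to an additive constant); weak form: ∫_0^5/3 u'v' dx = ∫_0^5/3 (6*cos(9*π*x/5)) v dx for all v ∈ V.

Multiply both sides by a test function v and integrate from 0 to 5/3:
  ∫_0^5/3 −u''(x) v(x) dx = ∫_0^5/3 f(x) v(x) dx.
Integrate the LHS by parts once:
  ∫_0^5/3 −u'' v dx = −[u'(x) v(x)]_0^5/3 + ∫_0^5/3 u'(x) v'(x) dx.
Thus ∫_0^5/3 u'(x) v'(x) dx = ∫_0^5/3 f(x) v(x) dx + [u'(x) v(x)]_0^5/3.
Choose V so that boundary terms are either known or forced to vanish.
u has homogeneous Neumann: u'(0) = u'(5/3) = 0. So [u' v]_0^5/3 = 0·v(5/3) − 0·v(0) = 0 for any v; take V = H^1(0, 5/3).
Weak formulation: find u (satisfying any essential BC) such that ∫_0^5/3 u'(x) v'(x) dx = ∫_0^5/3 f v dx for all v ∈ V (homogeneous Neumann, so boundary terms vanish).
Substituting f(x) = 6*cos(9*π*x/5), the right-hand side is ∫_0^5/3 (6*cos(9*π*x/5)) v dx.
Compatibility check (pure Neumann): taking v ≡ 1 ∈ V gives 0 = ∫_0^5/3 f dx + (0) − (0), i.e. ∫_0^5/3 f dx must equal u'(0) − u'(5/3) = 0. Indeed ∫_0^5/3 (6*cos(9*π*x/5)) dx = 0, so the data are compatible. The solution is then unique only up to an additive constant (fix it e.g. by requiring ∫_0^5/3 u dx = 0).


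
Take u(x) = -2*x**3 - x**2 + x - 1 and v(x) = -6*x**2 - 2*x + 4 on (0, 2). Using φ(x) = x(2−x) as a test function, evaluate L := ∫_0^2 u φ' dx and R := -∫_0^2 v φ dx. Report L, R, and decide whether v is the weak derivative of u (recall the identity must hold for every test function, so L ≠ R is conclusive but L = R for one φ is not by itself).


LHS = 164/15, RHS = 104/15. No, v is not the weak derivative of u.

u(x) = -2*x**3 - x**2 + x - 1, classical derivative u'(x) = -6*x**2 - 2*x + 1.
φ(x) = x(2−x), so φ'(x) = 2 - 2*x.
Note φ(0) = φ(2) = 0, so the boundary term u·φ vanishes.
LHS = ∫_0^2 u(x) φ'(x) dx = ∫_0^2 (4*x^4 - 2*x^3 - 4*x^2 + 4*x - 2) dx. Term by term:
  ∫_0^2 4*x^4 dx = 128/5;  ∫_0^2 -2*x^3 dx = -8;  ∫_0^2 -4*x^2 dx = -32/3;
  ∫_0^2 4*x dx = 8;  ∫_0^2 -2 dx = -4.
Sum: 128/5 − 8 − 32/3 + 8 − 4 = 164/15.
So LHS = 164/15.
∫_0^2 v(x) φ(x) dx = ∫_0^2 (6*x^4 - 10*x^3 - 8*x^2 + 8*x) dx. Term by term:
  ∫_0^2 6*x^4 dx = 192/5;  ∫_0^2 -10*x^3 dx = -40;  ∫_0^2 -8*x^2 dx = -64/3;
  ∫_0^2 8*x dx = 16.
Sum: 192/5 − 40 − 64/3 + 16 = -104/15.
So RHS = -∫_0^2 v(x) φ(x) dx = 104/15.
LHS − RHS = 4 ≠ 0, so the identity fails.
(For a valid weak derivative the identity must hold for EVERY test function, in particular this one. The failure shows v is NOT the weak derivative of u.)
Correct weak derivative would be u'(x) = -6*x**2 - 2*x + 1.


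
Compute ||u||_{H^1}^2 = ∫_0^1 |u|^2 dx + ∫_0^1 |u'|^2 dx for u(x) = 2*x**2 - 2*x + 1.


||u||_{H^1}^2 = 9/5

The H^1 norm (squared) on an interval (0, L) is
  ||u||_{H^1}^2 = ∫_0^L u(x)^2 dx + ∫_0^L u'(x)^2 dx.
Compute u'(x) = 4*x - 2.
Then u(x)^2 = 4*x**4 - 8*x**3 + 8*x**2 - 4*x + 1 and u'(x)^2 = 16*x**2 - 16*x + 4.
Integrate each monomial from 0 to 1 using ∫_0^1 c·x^n dx = c·1^(n+1)/(n+1):
  ∫_0^1 u(x)^2 dx = ∫_0^1 (4*x^4 - 8*x^3 + 8*x^2 - 4*x + 1) dx. Term by term:
    ∫_0^1 4*x^4 dx = 4/5;  ∫_0^1 -8*x^3 dx = -2;  ∫_0^1 8*x^2 dx = 8/3;
    ∫_0^1 -4*x dx = -2;  ∫_0^1 1 dx = 1.
  Sum: 4/5 − 2 + 8/3 − 2 + 1 = 7/15.
  ∫_0^1 u'(x)^2 dx = ∫_0^1 (16*x^2 - 16*x + 4) dx. Term by term:
    ∫_0^1 16*x^2 dx = 16/3;  ∫_0^1 -16*x dx = -8;  ∫_0^1 4 dx = 4.
  Sum: 16/3 − 8 + 4 = 4/3.
Adding: ||u||_{H^1}^2 = 7/15 + 4/3 = 9/5.


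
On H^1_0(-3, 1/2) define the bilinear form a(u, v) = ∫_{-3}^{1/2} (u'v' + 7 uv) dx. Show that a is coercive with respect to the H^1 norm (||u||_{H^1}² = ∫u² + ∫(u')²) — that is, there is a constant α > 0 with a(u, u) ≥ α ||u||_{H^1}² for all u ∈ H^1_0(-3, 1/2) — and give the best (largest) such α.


α = 1

Coercivity of a(·,·) on H^1_0(-3, 1/2) means a(u, u) ≥ α ||u||_{H^1}² for every u ∈ H^1_0.
The interval has length L = 7/2, and Poincaré/coercivity depend only on L. Here a(u, u) = ∫(u')² + (7)·∫u².
Here c = 7 ≥ 1, so a(u,u) = ∫(u')² + c∫u² ≥ ∫(u')² + ∫u² = ||u||_{H^1}², i.e. α = 1 works. No larger α is possible: a(u,u) ≥ α||u||_{H^1}² means (1−α)∫(u')² ≥ (α−c)∫u², and for the modes u_n = sin(nπ(x−x₀)/L) (x₀ the left endpoint) one has ∫u_n²/∫(u_n')² = (L/(nπ))² → 0, so a(u_n,u_n)/||u_n||_{H^1}² → 1. Hence the optimal constant is α = 1.
Therefore α = 1.


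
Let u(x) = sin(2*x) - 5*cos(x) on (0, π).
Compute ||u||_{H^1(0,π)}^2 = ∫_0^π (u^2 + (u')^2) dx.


||u||_{H^1(0,π)}^2 = -80/3 + 55*π/2

u'(x) = 5*sin(x) + 2*cos(2*x).
Expand u² and (u')² and integrate term by term on (0, π), using: for integers n ≥ 1, ∫_0^π sin²(nx) dx = ∫_0^π cos²(nx) dx = π/2; for n ≠ n', ∫_0^π sin(nx)sin(n'x) dx = ∫_0^π cos(nx)cos(n'x) dx = 0; and by product-to-sum, ∫_0^π sin(nx)cos(n'x) dx = ½∫_0^π [sin((n+n')x) + sin((n−n')x)] dx, which is 0 when n+n' is even and 2n/(n²−n'²) when n+n' is odd (it need not vanish on (0, π)).
  u² squared terms: (-5)²·∫cos(x)² dx = 25·π/2 = 25*π/2;  (1)²·∫sin(2x)² dx = 1·π/2 = π/2.
  u² cross terms: 2·(-5)·(1)·∫cos(x)·sin(2x) dx = -10·(4/3) = -40/3.
  So ∫_0^π u² dx = 25*π/2 + π/2 − 40/3 = -40/3 + 13*π.
  (u')² squared terms: (2)²·∫cos(2x)² dx = 4·π/2 = 2*π;  (5)²·∫sin(x)² dx = 25·π/2 = 25*π/2.
  (u')² cross terms: 2·(2)·(5)·∫cos(2x)·sin(x) dx = 20·(-2/3) = -40/3.
  So ∫_0^π (u')² dx = 2*π + 25*π/2 − 40/3 = -40/3 + 29*π/2.
||u||_{H^1}^2 = (-40/3 + 13*π) + (-40/3 + 29*π/2) = -80/3 + 55*π/2.


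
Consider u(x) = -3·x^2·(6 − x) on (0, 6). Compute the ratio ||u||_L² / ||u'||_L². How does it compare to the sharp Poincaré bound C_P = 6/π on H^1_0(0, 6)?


||u||_L² / ||u'||_L² = 3*sqrt(14)/7 < C_P = 6/π.

u(x) = -3·x^2·(6 − x), so u'(x) = 9*x*(x - 4).
u(x) = -3·x^2·(6 − x) vanishes at x = 0 and x = 6, so u ∈ H^1_0(0, 6). Differentiate via the product rule and integrate the resulting polynomials term by term.
  ∫_0^6 u² dx = ∫_0^6 (9*x^6 - 108*x^5 + 324*x^4) dx. Term by term:
    ∫_0^6 9*x^6 dx = 2519424/7;  ∫_0^6 -108*x^5 dx = -839808;  ∫_0^6 324*x^4 dx = 2519424/5.
  Sum: 2519424/7 − 839808 + 2519424/5 = 839808/35.
  ∫_0^6 (u')² dx = ∫_0^6 (81*x^4 - 648*x^3 + 1296*x^2) dx. Term by term:
    ∫_0^6 81*x^4 dx = 629856/5;  ∫_0^6 -648*x^3 dx = -209952;  ∫_0^6 1296*x^2 dx = 93312.
  Sum: 629856/5 − 209952 + 93312 = 46656/5.
∫_0^6 u² dx = 839808/35, so ||u||_L² = 648*sqrt(70)/35.
∫_0^6 (u')² dx = 46656/5, so ||u'||_L² = 216*sqrt(5)/5.
Ratio ||u||_L² / ||u'||_L² = 3*sqrt(14)/7.
Sharp Poincaré constant on H^1_0(0, 6) is C_P = L/π = 6/π, achieved by sin(π/6·x).
A polynomial bump cannot attain the sharp Poincaré constant (only the first sine eigenfunction does), so the ratio is strictly less than C_P, consistent with ||u||_L² ≤ C_P ||u'||_L².


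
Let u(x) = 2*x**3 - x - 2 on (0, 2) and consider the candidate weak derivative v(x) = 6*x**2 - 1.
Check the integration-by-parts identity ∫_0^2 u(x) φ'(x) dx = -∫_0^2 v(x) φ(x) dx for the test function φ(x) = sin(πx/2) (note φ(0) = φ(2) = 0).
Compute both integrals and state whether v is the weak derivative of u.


LHS = -44/π + 192/π^3, RHS = -44/π + 192/π^3. Yes, v = u' weakly.

u(x) = 2*x**3 - x - 2, classical derivative u'(x) = 6*x**2 - 1.
φ(x) = sin(πx/2), so φ'(x) = π*cos(π*x/2)/2.
Note φ(0) = φ(2) = 0, so the boundary term u·φ vanishes.
LHS = ∫_0^2 u(x) φ'(x) dx = ∫_0^2 (π*x^3*cos(π*x/2) - π*x*cos(π*x/2)/2 - π*cos(π*x/2)) dx. Term by term:
  ∫_0^2 -π*cos(π*x/2) dx = 0;  ∫_0^2 π*x^3*cos(π*x/2) dx = -48/π + 192/π^3;  ∫_0^2 -π*x*cos(π*x/2)/2 dx = 4/π.
Sum: 0 + -48/π + 192/π^3 + 4/π = -44/π + 192/π^3.
So LHS = -44/π + 192/π^3.
∫_0^2 v(x) φ(x) dx = ∫_0^2 (6*x^2*sin(π*x/2) - sin(π*x/2)) dx. Term by term:
  ∫_0^2 -sin(π*x/2) dx = -4/π;  ∫_0^2 6*x^2*sin(π*x/2) dx = -192/π^3 + 48/π.
Sum: -4/π + -192/π^3 + 48/π = -192/π^3 + 44/π.
So RHS = -∫_0^2 v(x) φ(x) dx = -44/π + 192/π^3.
LHS = RHS, so the identity holds for this test φ.
Moreover u is smooth here and v(x) = u'(x) = 6*x**2 - 1 pointwise, so the identity holds for every test function. Hence v is the weak derivative of u.


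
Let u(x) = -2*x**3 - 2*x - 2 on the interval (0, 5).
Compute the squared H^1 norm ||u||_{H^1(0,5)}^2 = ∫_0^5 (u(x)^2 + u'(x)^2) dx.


||u||_{H^1}^2 = 1568690/21

The H^1 norm (squared) on an interval (0, L) is
  ||u||_{H^1}^2 = ∫_0^L u(x)^2 dx + ∫_0^L u'(x)^2 dx.
Compute u'(x) = -6*x**2 - 2.
Then u(x)^2 = 4*x**6 + 8*x**4 + 8*x**3 + 4*x**2 + 8*x + 4 and u'(x)^2 = 36*x**4 + 24*x**2 + 4.
Integrate each monomial from 0 to 5 using ∫_0^5 c·x^n dx = c·5^(n+1)/(n+1):
  ∫_0^5 u(x)^2 dx = ∫_0^5 (4*x^6 + 8*x^4 + 8*x^3 + 4*x^2 + 8*x + 4) dx. Term by term:
    ∫_0^5 4*x^6 dx = 312500/7;  ∫_0^5 8*x^4 dx = 5000;  ∫_0^5 8*x^3 dx = 1250;
    ∫_0^5 4*x^2 dx = 500/3;  ∫_0^5 8*x dx = 100;  ∫_0^5 4 dx = 20.
  Sum: 312500/7 + 5000 + 1250 + 500/3 + 100 + 20 = 1074770/21.
  ∫_0^5 u'(x)^2 dx = ∫_0^5 (36*x^4 + 24*x^2 + 4) dx. Term by term:
    ∫_0^5 36*x^4 dx = 22500;  ∫_0^5 24*x^2 dx = 1000;  ∫_0^5 4 dx = 20.
  Sum: 22500 + 1000 + 20 = 23520.
Adding: ||u||_{H^1}^2 = 1074770/21 + 23520 = 1568690/21.


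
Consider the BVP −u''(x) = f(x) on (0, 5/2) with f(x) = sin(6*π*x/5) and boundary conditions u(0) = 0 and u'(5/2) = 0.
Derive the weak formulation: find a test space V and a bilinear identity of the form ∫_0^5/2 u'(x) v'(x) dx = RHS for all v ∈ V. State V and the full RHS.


V = {v ∈ H^1(0, 5/2) : v(0) = 0} (test functions vanish at x = 0 where u is specified); weak form: ∫_0^5/2 u'v' dx = ∫_0^5/2 (sin(6*π*x/5)) v dx for all v ∈ V.

Multiply both sides by a test function v and integrate from 0 to 5/2:
  ∫_0^5/2 −u''(x) v(x) dx = ∫_0^5/2 f(x) v(x) dx.
Integrate the LHS by parts once:
  ∫_0^5/2 −u'' v dx = −[u'(x) v(x)]_0^5/2 + ∫_0^5/2 u'(x) v'(x) dx.
Thus ∫_0^5/2 u'(x) v'(x) dx = ∫_0^5/2 f(x) v(x) dx + [u'(x) v(x)]_0^5/2.
Choose V so that boundary terms are either known or forced to vanish.
Mixed BC: u(0) = 0 (Dirichlet) and u'(5/2) = 0 (Neumann). Define V = {v ∈ H^1(0, 5/2) : v(0) = 0}. Then [u' v]_0^5/2 = u'(5/2)·v(5/2) − u'(0)·0 = 0.
Weak formulation: find u (satisfying any essential BC) such that ∫_0^5/2 u'(x) v'(x) dx = ∫_0^5/2 f v dx for all v ∈ V (Dirichlet at 0 absorbed into V; the Neumann datum at x = 5/2 is zero, so no boundary term remains).
Substituting f(x) = sin(6*π*x/5), the right-hand side is ∫_0^5/2 (sin(6*π*x/5)) v dx.


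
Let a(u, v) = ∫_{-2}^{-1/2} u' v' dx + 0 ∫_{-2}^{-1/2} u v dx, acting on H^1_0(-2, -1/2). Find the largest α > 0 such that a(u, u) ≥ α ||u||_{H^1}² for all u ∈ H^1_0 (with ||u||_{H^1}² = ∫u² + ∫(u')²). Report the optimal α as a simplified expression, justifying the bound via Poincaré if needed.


α = 4*π^2/(9 + 4*π^2)

Coercivity of a(·,·) on H^1_0(-2, -1/2) means a(u, u) ≥ α ||u||_{H^1}² for every u ∈ H^1_0.
The interval has length L = 3/2, and Poincaré/coercivity depend only on L. Here a(u, u) = ∫(u')² + (0)·∫u².
Here c = 0, so a(u,u) = ∫(u')² alone. The condition a(u,u) ≥ α||u||_{H^1}² reads (1−α)∫(u')² ≥ (α−c)∫u². Any admissible α is ≤ 1 (rapidly oscillating u have ∫u²/∫(u')² → 0), and α = 1 would force 0 ≥ (1−c)∫u², impossible since c < 1; so 1−α > 0. By the sharp Poincaré inequality on H^1_0 of an interval of length L, ∫(u')² ≥ (π/L)²∫u² with equality for the first sine mode sin(π(x−x₀)/L) (x₀ the left endpoint), so the inequality holds for all u iff (1−α)(π/L)² ≥ α − c, i.e. α ≤ ((π/L)² + c)/((π/L)² + 1) = (1 + c(L/π)²)/(1 + (L/π)²). (Direct route, valid since c ≤ 0: Poincaré gives c∫u² ≥ c(L/π)²∫(u')², so a(u,u) ≥ (1 + c(L/π)²)∫(u')², while ||u||_{H^1}² ≤ (1 + (L/π)²)∫(u')²; dividing yields the same α.) With (π/L)² = 4*π^2/9 and c = 0, the largest admissible constant is α = ((π/L)² + c)/((π/L)² + 1).
Simplifying, α = 4*π^2/(9 + 4*π^2).


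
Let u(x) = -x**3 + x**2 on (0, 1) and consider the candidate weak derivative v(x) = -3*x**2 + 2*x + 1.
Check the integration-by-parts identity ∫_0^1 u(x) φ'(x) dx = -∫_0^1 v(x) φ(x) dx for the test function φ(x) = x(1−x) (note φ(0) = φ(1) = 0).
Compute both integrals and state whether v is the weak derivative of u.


LHS = -1/60, RHS = -11/60. No, v is not the weak derivative of u.

u(x) = -x**3 + x**2, classical derivative u'(x) = -3*x**2 + 2*x.
φ(x) = x(1−x), so φ'(x) = 1 - 2*x.
Note φ(0) = φ(1) = 0, so the boundary term u·φ vanishes.
LHS = ∫_0^1 u(x) φ'(x) dx = ∫_0^1 (2*x^4 - 3*x^3 + x^2) dx. Term by term:
  ∫_0^1 2*x^4 dx = 2/5;  ∫_0^1 -3*x^3 dx = -3/4;  ∫_0^1 x^2 dx = 1/3.
Sum: 2/5 − 3/4 + 1/3 = -1/60.
So LHS = -1/60.
∫_0^1 v(x) φ(x) dx = ∫_0^1 (3*x^4 - 5*x^3 + x^2 + x) dx. Term by term:
  ∫_0^1 3*x^4 dx = 3/5;  ∫_0^1 -5*x^3 dx = -5/4;  ∫_0^1 x^2 dx = 1/3;
  ∫_0^1 x dx = 1/2.
Sum: 3/5 − 5/4 + 1/3 + 1/2 = 11/60.
So RHS = -∫_0^1 v(x) φ(x) dx = -11/60.
LHS − RHS = 1/6 ≠ 0, so the identity fails.
(For a valid weak derivative the identity must hold for EVERY test function, in particular this one. The failure shows v is NOT the weak derivative of u.)
Correct weak derivative would be u'(x) = -3*x**2 + 2*x.


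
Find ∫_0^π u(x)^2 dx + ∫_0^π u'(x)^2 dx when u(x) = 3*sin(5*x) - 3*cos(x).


||u||_{H^1(0,π)}^2 = 126*π

u'(x) = 3*sin(x) + 15*cos(5*x).
Expand u² and (u')² and integrate term by term on (0, π), using: for integers n ≥ 1, ∫_0^π sin²(nx) dx = ∫_0^π cos²(nx) dx = π/2; for n ≠ n', ∫_0^π sin(nx)sin(n'x) dx = ∫_0^π cos(nx)cos(n'x) dx = 0; and by product-to-sum, ∫_0^π sin(nx)cos(n'x) dx = ½∫_0^π [sin((n+n')x) + sin((n−n')x)] dx, which is 0 when n+n' is even and 2n/(n²−n'²) when n+n' is odd (it need not vanish on (0, π)).
  u² squared terms: (-3)²·∫cos(x)² dx = 9·π/2 = 9*π/2;  (3)²·∫sin(5x)² dx = 9·π/2 = 9*π/2.
  u² cross terms: 2·(-3)·(3)·∫cos(x)·sin(5x) dx = -18·(0) = 0.
  So ∫_0^π u² dx = 9*π/2 + 9*π/2 + 0 = 9*π.
  (u')² squared terms: (3)²·∫sin(x)² dx = 9·π/2 = 9*π/2;  (15)²·∫cos(5x)² dx = 225·π/2 = 225*π/2.
  (u')² cross terms: 2·(3)·(15)·∫sin(x)·cos(5x) dx = 90·(0) = 0.
  So ∫_0^π (u')² dx = 9*π/2 + 225*π/2 + 0 = 117*π.
||u||_{H^1}^2 = (9*π) + (117*π) = 126*π.


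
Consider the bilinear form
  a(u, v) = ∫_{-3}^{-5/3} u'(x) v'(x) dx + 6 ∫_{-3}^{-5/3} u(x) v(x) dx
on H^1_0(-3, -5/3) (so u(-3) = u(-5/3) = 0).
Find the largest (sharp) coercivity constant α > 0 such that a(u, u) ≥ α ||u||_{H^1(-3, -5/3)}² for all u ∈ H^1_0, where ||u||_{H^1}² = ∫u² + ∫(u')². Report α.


α = 1

Coercivity of a(·,·) on H^1_0(-3, -5/3) means a(u, u) ≥ α ||u||_{H^1}² for every u ∈ H^1_0.
The interval has length L = 4/3, and Poincaré/coercivity depend only on L. Here a(u, u) = ∫(u')² + (6)·∫u².
Here c = 6 ≥ 1, so a(u,u) = ∫(u')² + c∫u² ≥ ∫(u')² + ∫u² = ||u||_{H^1}², i.e. α = 1 works. No larger α is possible: a(u,u) ≥ α||u||_{H^1}² means (1−α)∫(u')² ≥ (α−c)∫u², and for the modes u_n = sin(nπ(x−x₀)/L) (x₀ the left endpoint) one has ∫u_n²/∫(u_n')² = (L/(nπ))² → 0, so a(u_n,u_n)/||u_n||_{H^1}² → 1. Hence the optimal constant is α = 1.
Therefore α = 1.


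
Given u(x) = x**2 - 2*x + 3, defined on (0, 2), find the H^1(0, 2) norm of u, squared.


||u||_{H^1}^2 = 206/15

The H^1 norm (squared) on an interval (0, L) is
  ||u||_{H^1}^2 = ∫_0^L u(x)^2 dx + ∫_0^L u'(x)^2 dx.
Compute u'(x) = 2*x - 2.
Then u(x)^2 = x**4 - 4*x**3 + 10*x**2 - 12*x + 9 and u'(x)^2 = 4*x**2 - 8*x + 4.
Integrate each monomial from 0 to 2 using ∫_0^2 c·x^n dx = c·2^(n+1)/(n+1):
  ∫_0^2 u(x)^2 dx = ∫_0^2 (x^4 - 4*x^3 + 10*x^2 - 12*x + 9) dx. Term by term:
    ∫_0^2 x^4 dx = 32/5;  ∫_0^2 -4*x^3 dx = -16;  ∫_0^2 10*x^2 dx = 80/3;
    ∫_0^2 -12*x dx = -24;  ∫_0^2 9 dx = 18.
  Sum: 32/5 − 16 + 80/3 − 24 + 18 = 166/15.
  ∫_0^2 u'(x)^2 dx = ∫_0^2 (4*x^2 - 8*x + 4) dx. Term by term:
    ∫_0^2 4*x^2 dx = 32/3;  ∫_0^2 -8*x dx = -16;  ∫_0^2 4 dx = 8.
  Sum: 32/3 − 16 + 8 = 8/3.
Adding: ||u||_{H^1}^2 = 166/15 + 8/3 = 206/15.


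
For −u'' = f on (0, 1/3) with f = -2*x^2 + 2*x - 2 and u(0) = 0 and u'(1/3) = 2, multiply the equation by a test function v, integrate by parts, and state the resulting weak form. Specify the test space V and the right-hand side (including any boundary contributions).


V = {v ∈ H^1(0, 1/3) : v(0) = 0} (test functions vanish at x = 0 where u is specified); weak form: ∫_0^1/3 u'v' dx = ∫_0^1/3 (-2*x^2 + 2*x - 2) v dx + 2·v(1/3) for all v ∈ V.

Multiply both sides by a test function v and integrate from 0 to 1/3:
  ∫_0^1/3 −u''(x) v(x) dx = ∫_0^1/3 f(x) v(x) dx.
Integrate the LHS by parts once:
  ∫_0^1/3 −u'' v dx = −[u'(x) v(x)]_0^1/3 + ∫_0^1/3 u'(x) v'(x) dx.
Thus ∫_0^1/3 u'(x) v'(x) dx = ∫_0^1/3 f(x) v(x) dx + [u'(x) v(x)]_0^1/3.
Choose V so that boundary terms are either known or forced to vanish.
Mixed BC: u(0) = 0 (Dirichlet) and u'(1/3) = 2 (Neumann). Define V = {v ∈ H^1(0, 1/3) : v(0) = 0}. Then [u' v]_0^1/3 = u'(1/3)·v(1/3) − u'(0)·0 = 2·v(1/3).
Weak formulation: find u (satisfying any essential BC) such that ∫_0^1/3 u'(x) v'(x) dx = ∫_0^1/3 f v dx + 2·v(1/3) for all v ∈ V (Dirichlet at 0 absorbed into V; Neumann datum at x = 1/3 contributes the boundary term).
Substituting f(x) = -2*x^2 + 2*x - 2, the right-hand side is ∫_0^1/3 (-2*x^2 + 2*x - 2) v dx + 2·v(1/3).


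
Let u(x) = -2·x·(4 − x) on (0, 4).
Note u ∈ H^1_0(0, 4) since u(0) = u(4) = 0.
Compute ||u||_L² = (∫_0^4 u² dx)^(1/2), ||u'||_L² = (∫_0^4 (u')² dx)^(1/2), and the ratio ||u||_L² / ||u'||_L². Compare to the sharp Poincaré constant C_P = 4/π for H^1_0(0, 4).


||u||_L² / ||u'||_L² = 2*sqrt(10)/5 < C_P = 4/π.

u(x) = -2·x·(4 − x), so u'(x) = 4*x - 8.
u(x) = -2·x·(4 − x) vanishes at x = 0 and x = 4, so u ∈ H^1_0(0, 4). Differentiate via the product rule and integrate the resulting polynomials term by term.
  ∫_0^4 u² dx = ∫_0^4 (4*x^4 - 32*x^3 + 64*x^2) dx. Term by term:
    ∫_0^4 4*x^4 dx = 4096/5;  ∫_0^4 -32*x^3 dx = -2048;  ∫_0^4 64*x^2 dx = 4096/3.
  Sum: 4096/5 − 2048 + 4096/3 = 2048/15.
  ∫_0^4 (u')² dx = ∫_0^4 (16*x^2 - 64*x + 64) dx. Term by term:
    ∫_0^4 16*x^2 dx = 1024/3;  ∫_0^4 -64*x dx = -512;  ∫_0^4 64 dx = 256.
  Sum: 1024/3 − 512 + 256 = 256/3.
∫_0^4 u² dx = 2048/15, so ||u||_L² = 32*sqrt(30)/15.
∫_0^4 (u')² dx = 256/3, so ||u'||_L² = 16*sqrt(3)/3.
Ratio ||u||_L² / ||u'||_L² = 2*sqrt(10)/5.
Sharp Poincaré constant on H^1_0(0, 4) is C_P = L/π = 4/π, achieved by sin(π/4·x).
A polynomial bump cannot attain the sharp Poincaré constant (only the first sine eigenfunction does), so the ratio is strictly less than C_P, consistent with ||u||_L² ≤ C_P ||u'||_L².


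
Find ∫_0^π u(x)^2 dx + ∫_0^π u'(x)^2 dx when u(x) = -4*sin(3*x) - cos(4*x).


||u||_{H^1(0,π)}^2 = -816/7 + 177*π/2

u'(x) = 4*sin(4*x) - 12*cos(3*x).
Expand u² and (u')² and integrate term by term on (0, π), using: for integers n ≥ 1, ∫_0^π sin²(nx) dx = ∫_0^π cos²(nx) dx = π/2; for n ≠ n', ∫_0^π sin(nx)sin(n'x) dx = ∫_0^π cos(nx)cos(n'x) dx = 0; and by product-to-sum, ∫_0^π sin(nx)cos(n'x) dx = ½∫_0^π [sin((n+n')x) + sin((n−n')x)] dx, which is 0 when n+n' is even and 2n/(n²−n'²) when n+n' is odd (it need not vanish on (0, π)).
  u² squared terms: (-1)²·∫cos(4x)² dx = 1·π/2 = π/2;  (-4)²·∫sin(3x)² dx = 16·π/2 = 8*π.
  u² cross terms: 2·(-1)·(-4)·∫cos(4x)·sin(3x) dx = 8·(-6/7) = -48/7.
  So ∫_0^π u² dx = π/2 + 8*π − 48/7 = -48/7 + 17*π/2.
  (u')² squared terms: (-12)²·∫cos(3x)² dx = 144·π/2 = 72*π;  (4)²·∫sin(4x)² dx = 16·π/2 = 8*π.
  (u')² cross terms: 2·(-12)·(4)·∫cos(3x)·sin(4x) dx = -96·(8/7) = -768/7.
  So ∫_0^π (u')² dx = 72*π + 8*π − 768/7 = -768/7 + 80*π.
||u||_{H^1}^2 = (-48/7 + 17*π/2) + (-768/7 + 80*π) = -816/7 + 177*π/2.


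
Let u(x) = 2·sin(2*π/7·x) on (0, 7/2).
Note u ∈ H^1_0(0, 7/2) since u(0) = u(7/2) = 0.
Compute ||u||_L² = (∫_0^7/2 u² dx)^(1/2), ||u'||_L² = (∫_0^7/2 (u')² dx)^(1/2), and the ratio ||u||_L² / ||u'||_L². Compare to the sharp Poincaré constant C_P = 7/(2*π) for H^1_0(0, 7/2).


||u||_L² / ||u'||_L² = 7/(2*π) = C_P.

u(x) = 2·sin(2*π/7·x), so u'(x) = 4*π*cos(2*π*x/7)/7.
Writing u(x) = A·sin(kπx/L) with A = 2 and k = 1, use ∫_0^L sin²(kπx/L) dx = L/2 and ∫_0^L cos²(kπx/L) dx = L/2.
u² = 4·sin²(2*π/7·x) and (u')² = 16*π^2/49·cos²(2*π/7·x), and each of sin², cos² integrates to L/2 = 7/4 over (0, 7/2).
∫_0^7/2 u² dx = 7, so ||u||_L² = sqrt(7).
∫_0^7/2 (u')² dx = 4*π^2/7, so ||u'||_L² = 2*sqrt(7)*π/7.
Ratio ||u||_L² / ||u'||_L² = 7/(2*π).
Sharp Poincaré constant on H^1_0(0, 7/2) is C_P = L/π = 7/(2*π), achieved by sin(2*π/7·x).
This is the k = 1 eigenfunction (up to amplitude), so the ratio equals the sharp Poincaré constant exactly.


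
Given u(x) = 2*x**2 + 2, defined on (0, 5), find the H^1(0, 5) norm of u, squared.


||u||_{H^1}^2 = 3520

The H^1 norm (squared) on an interval (0, L) is
  ||u||_{H^1}^2 = ∫_0^L u(x)^2 dx + ∫_0^L u'(x)^2 dx.
Compute u'(x) = 4*x.
Then u(x)^2 = 4*x**4 + 8*x**2 + 4 and u'(x)^2 = 16*x**2.
Integrate each monomial from 0 to 5 using ∫_0^5 c·x^n dx = c·5^(n+1)/(n+1):
  ∫_0^5 u(x)^2 dx = ∫_0^5 (4*x^4 + 8*x^2 + 4) dx. Term by term:
    ∫_0^5 4*x^4 dx = 2500;  ∫_0^5 8*x^2 dx = 1000/3;  ∫_0^5 4 dx = 20.
  Sum: 2500 + 1000/3 + 20 = 8560/3.
  ∫_0^5 u'(x)^2 dx = ∫_0^5 (16*x^2) dx. Term by term:
    ∫_0^5 16*x^2 dx = 2000/3.
Adding: ||u||_{H^1}^2 = 8560/3 + 2000/3 = 3520.


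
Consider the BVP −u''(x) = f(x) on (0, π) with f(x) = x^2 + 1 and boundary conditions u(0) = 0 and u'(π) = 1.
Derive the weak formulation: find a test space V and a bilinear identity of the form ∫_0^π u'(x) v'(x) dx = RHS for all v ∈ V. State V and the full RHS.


V = {v ∈ H^1(0, π) : v(0) = 0} (test functions vanish at x = 0 where u is specified); weak form: ∫_0^π u'v' dx = ∫_0^π (x^2 + 1) v dx + v(π) for all v ∈ V.

Multiply both sides by a test function v and integrate from 0 to π:
  ∫_0^π −u''(x) v(x) dx = ∫_0^π f(x) v(x) dx.
Integrate the LHS by parts once:
  ∫_0^π −u'' v dx = −[u'(x) v(x)]_0^π + ∫_0^π u'(x) v'(x) dx.
Thus ∫_0^π u'(x) v'(x) dx = ∫_0^π f(x) v(x) dx + [u'(x) v(x)]_0^π.
Choose V so that boundary terms are either known or forced to vanish.
Mixed BC: u(0) = 0 (Dirichlet) and u'(π) = 1 (Neumann). Define V = {v ∈ H^1(0, π) : v(0) = 0}. Then [u' v]_0^π = u'(π)·v(π) − u'(0)·0 = v(π).
Weak formulation: find u (satisfying any essential BC) such that ∫_0^π u'(x) v'(x) dx = ∫_0^π f v dx + v(π) for all v ∈ V (Dirichlet at 0 absorbed into V; Neumann datum at x = π contributes the boundary term).
Substituting f(x) = x^2 + 1, the right-hand side is ∫_0^π (x^2 + 1) v dx + v(π).


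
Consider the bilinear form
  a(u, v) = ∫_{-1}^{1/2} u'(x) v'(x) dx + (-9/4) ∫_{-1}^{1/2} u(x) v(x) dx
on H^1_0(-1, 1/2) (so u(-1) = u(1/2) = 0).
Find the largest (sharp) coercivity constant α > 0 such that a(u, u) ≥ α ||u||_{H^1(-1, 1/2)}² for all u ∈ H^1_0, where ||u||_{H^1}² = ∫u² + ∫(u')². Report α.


α = (-81 + 16*π^2)/(4*(9 + 4*π^2))

Coercivity of a(·,·) on H^1_0(-1, 1/2) means a(u, u) ≥ α ||u||_{H^1}² for every u ∈ H^1_0.
The interval has length L = 3/2, and Poincaré/coercivity depend only on L. Here a(u, u) = ∫(u')² + (-9/4)·∫u².
Here c = -9/4 < 0 with |c| < (π/L)² = 4*π^2/9, so coercivity still holds. The condition a(u,u) ≥ α||u||_{H^1}² reads (1−α)∫(u')² ≥ (α−c)∫u². Any admissible α is ≤ 1 (rapidly oscillating u have ∫u²/∫(u')² → 0), and α = 1 would force 0 ≥ (1−c)∫u², impossible since c < 1; so 1−α > 0. By the sharp Poincaré inequality on H^1_0 of an interval of length L, ∫(u')² ≥ (π/L)²∫u² with equality for the first sine mode sin(π(x−x₀)/L) (x₀ the left endpoint), so the inequality holds for all u iff (1−α)(π/L)² ≥ α − c, i.e. α ≤ ((π/L)² + c)/((π/L)² + 1) = (1 + c(L/π)²)/(1 + (L/π)²). (Direct route, valid since c ≤ 0: Poincaré gives c∫u² ≥ c(L/π)²∫(u')², so a(u,u) ≥ (1 + c(L/π)²)∫(u')², while ||u||_{H^1}² ≤ (1 + (L/π)²)∫(u')²; dividing yields the same α.) With (π/L)² = 4*π^2/9 and c = -9/4, the largest admissible constant is α = ((π/L)² + c)/((π/L)² + 1).
Simplifying, α = (-81 + 16*π^2)/(4*(9 + 4*π^2)).
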